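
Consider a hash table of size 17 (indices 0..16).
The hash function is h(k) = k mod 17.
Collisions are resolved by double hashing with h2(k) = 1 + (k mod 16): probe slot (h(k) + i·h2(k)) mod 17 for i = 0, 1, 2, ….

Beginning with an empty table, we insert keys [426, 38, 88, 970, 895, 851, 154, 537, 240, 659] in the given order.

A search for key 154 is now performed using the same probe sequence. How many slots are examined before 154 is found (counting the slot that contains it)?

426: h=1 => slot 1
38: h=4 => slot 4
88: h=3 => slot 3
970: h=1, h2=11, probe 1,12 => slot 12
895: h=11 => slot 11
851: h=1, h2=4, probe 1,5 => slot 5
154: h=1, h2=11, probe 1,12,6 => slot 6
537: h=10 => slot 10
240: h=2 => slot 2
659: h=13 => slot 13
Table: [—, 426, 240, 88, 38, 851, 154, —, —, —, 537, 895, 970, 659, —, —, —]
Lookup 154: h=1, h2=11, probe 1,12,6 → found at 6.

3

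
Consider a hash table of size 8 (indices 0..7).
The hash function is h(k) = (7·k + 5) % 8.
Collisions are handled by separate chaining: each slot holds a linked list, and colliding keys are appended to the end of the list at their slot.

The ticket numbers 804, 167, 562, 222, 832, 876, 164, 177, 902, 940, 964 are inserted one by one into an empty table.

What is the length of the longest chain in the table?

804 -> bucket 1
167 -> bucket 6
562 -> bucket 3
222 -> bucket 7
832 -> bucket 5
876 -> bucket 1 (collision)
164 -> bucket 1 (collision)
177 -> bucket 4
902 -> bucket 7 (collision)
940 -> bucket 1 (collision)
964 -> bucket 1 (collision)
Final buckets:
0: _
1: 804 -> 876 -> 164 -> 940 -> 964
2: _
3: 562
4: 177
5: 832
6: 167
7: 222 -> 902

5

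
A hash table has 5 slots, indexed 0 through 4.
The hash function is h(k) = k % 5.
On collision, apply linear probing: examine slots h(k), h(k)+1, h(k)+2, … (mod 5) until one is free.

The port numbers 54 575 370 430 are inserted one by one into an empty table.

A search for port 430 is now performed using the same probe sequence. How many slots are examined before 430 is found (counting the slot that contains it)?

3

54 hashes to 4; slot 4 is free → place at 4.
575 hashes to 0; slot 0 is free → place at 0.
370 hashes to 0; 0 taken → place at 1.
430 hashes to 0; 0,1 taken → place at 2.
Table: [575, 370, 430, ., 54]
Lookup 430: h=0, probe 0,1,2 → found at 2.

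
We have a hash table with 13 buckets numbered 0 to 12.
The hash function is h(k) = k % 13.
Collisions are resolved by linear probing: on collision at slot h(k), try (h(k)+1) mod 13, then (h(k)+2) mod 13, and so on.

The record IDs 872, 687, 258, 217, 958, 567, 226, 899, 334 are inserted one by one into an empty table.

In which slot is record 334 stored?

0

872: h=1 => slot 1
687: h=11 => slot 11
258: h=11, probe 11,12 => slot 12
217: h=9 => slot 9
958: h=9, probe 9,10 => slot 10
567: h=8 => slot 8
226: h=5 => slot 5
899: h=2 => slot 2
334: h=9, probe 9,10,11,12,0 => slot 0
Table: [334, 872, 899, ∅, ∅, 226, ∅, ∅, 567, 217, 958, 687, 258]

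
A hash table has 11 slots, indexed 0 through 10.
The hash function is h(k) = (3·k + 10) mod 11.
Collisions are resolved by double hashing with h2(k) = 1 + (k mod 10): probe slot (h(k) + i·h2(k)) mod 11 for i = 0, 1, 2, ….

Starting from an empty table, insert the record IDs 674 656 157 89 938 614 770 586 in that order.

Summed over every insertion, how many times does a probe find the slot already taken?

674 hashes to 8; slot 8 is free → place at 8.
656 hashes to 9; slot 9 is free → place at 9.
157 hashes to 8, h2=8; 8 taken → place at 5.
89 hashes to 2; slot 2 is free → place at 2.
938 hashes to 8, h2=9; 8 taken → place at 6.
614 hashes to 4; slot 4 is free → place at 4.
770 hashes to 10; slot 10 is free → place at 10.
586 hashes to 8, h2=7; 8,4 taken → place at 0.
Table: [586, _, 89, _, 614, 157, 938, _, 674, 656, 770]

4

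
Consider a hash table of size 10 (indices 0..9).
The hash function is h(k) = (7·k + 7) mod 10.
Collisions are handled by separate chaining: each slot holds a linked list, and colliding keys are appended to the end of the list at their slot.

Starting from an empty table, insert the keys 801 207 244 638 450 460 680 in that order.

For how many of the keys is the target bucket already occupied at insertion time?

Insert 801: h=4, bucket 4 empty → new chain.
Insert 207: h=6, bucket 6 empty → new chain.
Insert 244: h=5, bucket 5 empty → new chain.
Insert 638: h=3, bucket 3 empty → new chain.
Insert 450: h=7, bucket 7 empty → new chain.
Insert 460: h=7, bucket 7 nonempty → append to chain.
Insert 680: h=7, bucket 7 nonempty → append to chain.
Final buckets:
0: ∅
1: ∅
2: ∅
3: 638
4: 801
5: 244
6: 207
7: 450 -> 460 -> 680
8: ∅
9: ∅

2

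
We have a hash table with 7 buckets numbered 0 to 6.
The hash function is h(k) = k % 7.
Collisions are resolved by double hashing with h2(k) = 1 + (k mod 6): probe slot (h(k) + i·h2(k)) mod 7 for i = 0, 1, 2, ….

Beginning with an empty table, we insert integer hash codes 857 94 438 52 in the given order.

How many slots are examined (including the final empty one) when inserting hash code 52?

3

Insert 857: h=3, slot 3 empty → index 3.
Insert 94: h=3, h2=5, slot 3 occupied → index 1.
Insert 438: h=4, slot 4 empty → index 4.
Insert 52: h=3, h2=5, slots 3,1 occupied → index 6.
Table: [∅, 94, ∅, 857, 438, ∅, 52]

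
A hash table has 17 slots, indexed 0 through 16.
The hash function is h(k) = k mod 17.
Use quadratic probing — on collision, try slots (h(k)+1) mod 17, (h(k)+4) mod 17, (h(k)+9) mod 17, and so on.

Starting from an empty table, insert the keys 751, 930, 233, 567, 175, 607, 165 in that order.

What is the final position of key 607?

16

751: h=3 -> slot 3
930: h=12 -> slot 12
233: h=12, probe 12,13 -> slot 13
567: h=6 -> slot 6
175: h=5 -> slot 5
607: h=12, probe 12,13,16 -> slot 16
165: h=12, probe 12,13,16,4 -> slot 4
Table: [∅, ∅, ∅, 751, 165, 175, 567, ∅, ∅, ∅, ∅, ∅, 930, 233, ∅, ∅, 607]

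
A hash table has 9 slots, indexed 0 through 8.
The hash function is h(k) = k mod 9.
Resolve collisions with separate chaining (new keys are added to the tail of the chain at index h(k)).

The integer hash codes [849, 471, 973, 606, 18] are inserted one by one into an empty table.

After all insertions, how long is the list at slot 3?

3

Insert 849: h=3, bucket 3 empty -> new chain.
Insert 471: h=3, bucket 3 nonempty -> append to chain.
Insert 973: h=1, bucket 1 empty -> new chain.
Insert 606: h=3, bucket 3 nonempty -> append to chain.
Insert 18: h=0, bucket 0 empty -> new chain.
Final buckets:
0: 18
1: 973
2: —
3: 849 -> 471 -> 606
4: —
5: —
6: —
7: —
8: —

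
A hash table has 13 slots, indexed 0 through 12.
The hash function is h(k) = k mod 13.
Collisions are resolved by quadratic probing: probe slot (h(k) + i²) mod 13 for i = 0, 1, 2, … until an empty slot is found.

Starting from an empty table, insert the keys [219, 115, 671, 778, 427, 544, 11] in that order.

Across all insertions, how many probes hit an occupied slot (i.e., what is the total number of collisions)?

15

Insert 219: h=11, slot 11 empty → index 11.
Insert 115: h=11, slot 11 occupied → index 12.
Insert 671: h=8, slot 8 empty → index 8.
Insert 778: h=11, slots 11,12 occupied → index 2.
Insert 427: h=11, slots 11,12,2 occupied → index 7.
Insert 544: h=11, slots 11,12,2,7 occupied → index 1.
Insert 11: h=11, slots 11,12,2,7,1 occupied → index 10.
Table: [_, 544, 778, _, _, _, _, 427, 671, _, 11, 219, 115]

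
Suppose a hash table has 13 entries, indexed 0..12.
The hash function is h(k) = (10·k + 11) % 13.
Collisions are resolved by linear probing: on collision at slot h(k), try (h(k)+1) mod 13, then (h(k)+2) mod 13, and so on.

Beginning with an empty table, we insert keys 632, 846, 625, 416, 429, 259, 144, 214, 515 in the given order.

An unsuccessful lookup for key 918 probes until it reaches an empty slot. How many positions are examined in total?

4

632 hashes to 0; slot 0 is free -> place at 0.
846 hashes to 8; slot 8 is free -> place at 8.
625 hashes to 8; 8 taken -> place at 9.
416 hashes to 11; slot 11 is free -> place at 11.
429 hashes to 11; 11 taken -> place at 12.
259 hashes to 1; slot 1 is free -> place at 1.
144 hashes to 8; 8,9 taken -> place at 10.
214 hashes to 6; slot 6 is free -> place at 6.
515 hashes to 0; 0,1 taken -> place at 2.
Table: [632, 259, 515, —, —, —, 214, —, 846, 625, 144, 416, 429]
Lookup 918: h=0, probe 0,1,2,3 → slot 3 empty, not found.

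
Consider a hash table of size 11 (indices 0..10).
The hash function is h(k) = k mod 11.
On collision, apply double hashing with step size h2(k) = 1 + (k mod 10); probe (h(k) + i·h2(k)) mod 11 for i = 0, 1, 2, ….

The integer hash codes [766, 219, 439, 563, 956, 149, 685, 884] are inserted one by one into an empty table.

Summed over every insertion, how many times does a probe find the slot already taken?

Insert 766: h=7, slot 7 empty => index 7.
Insert 219: h=10, slot 10 empty => index 10.
Insert 439: h=10, h2=10, slot 10 occupied => index 9.
Insert 563: h=2, slot 2 empty => index 2.
Insert 956: h=10, h2=7, slot 10 occupied => index 6.
Insert 149: h=6, h2=10, slot 6 occupied => index 5.
Insert 685: h=3, slot 3 empty => index 3.
Insert 884: h=4, slot 4 empty => index 4.
Table: [_, _, 563, 685, 884, 149, 956, 766, _, 439, 219]

3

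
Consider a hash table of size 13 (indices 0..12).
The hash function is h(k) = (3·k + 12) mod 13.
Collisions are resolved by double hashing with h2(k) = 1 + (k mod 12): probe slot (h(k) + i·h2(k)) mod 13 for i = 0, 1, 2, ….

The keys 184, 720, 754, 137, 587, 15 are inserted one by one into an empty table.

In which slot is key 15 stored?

Insert 184: h=5, slot 5 empty => index 5.
Insert 720: h=1, slot 1 empty => index 1.
Insert 754: h=12, slot 12 empty => index 12.
Insert 137: h=7, slot 7 empty => index 7.
Insert 587: h=5, h2=12, slot 5 occupied => index 4.
Insert 15: h=5, h2=4, slot 5 occupied => index 9.
Table: [., 720, ., ., 587, 184, ., 137, ., 15, ., ., 754]

9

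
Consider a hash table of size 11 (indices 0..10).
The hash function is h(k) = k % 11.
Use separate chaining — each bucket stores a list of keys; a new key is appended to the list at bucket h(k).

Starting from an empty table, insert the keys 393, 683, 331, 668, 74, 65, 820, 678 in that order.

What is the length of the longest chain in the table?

393 → bucket 8
683 → bucket 1
331 → bucket 1 (collision)
668 → bucket 8 (collision)
74 → bucket 8 (collision)
65 → bucket 10
820 → bucket 6
678 → bucket 7
Final buckets:
0: _
1: 683 -> 331
2: _
3: _
4: _
5: _
6: 820
7: 678
8: 393 -> 668 -> 74
9: _
10: 65

3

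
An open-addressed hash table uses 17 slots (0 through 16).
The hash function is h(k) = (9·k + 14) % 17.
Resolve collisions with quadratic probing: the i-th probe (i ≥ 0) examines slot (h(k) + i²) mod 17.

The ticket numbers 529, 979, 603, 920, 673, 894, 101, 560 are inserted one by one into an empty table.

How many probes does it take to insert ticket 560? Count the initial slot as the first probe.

529 hashes to 15; slot 15 is free → place at 15.
979 hashes to 2; slot 2 is free → place at 2.
603 hashes to 1; slot 1 is free → place at 1.
920 hashes to 15; 15 taken → place at 16.
673 hashes to 2; 2 taken → place at 3.
894 hashes to 2; 2,3 taken → place at 6.
101 hashes to 5; slot 5 is free → place at 5.
560 hashes to 5; 5,6 taken → place at 9.
Table: [—, 603, 979, 673, —, 101, 894, —, —, 560, —, —, —, —, —, 529, 920]

3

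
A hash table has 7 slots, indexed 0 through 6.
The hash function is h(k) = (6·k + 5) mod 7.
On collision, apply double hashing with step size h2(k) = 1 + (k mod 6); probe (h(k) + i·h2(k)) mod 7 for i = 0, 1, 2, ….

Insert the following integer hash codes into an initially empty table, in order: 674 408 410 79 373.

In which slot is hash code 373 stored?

0

674: h=3 -> slot 3
408: h=3, h2=1, probe 3,4 -> slot 4
410: h=1 -> slot 1
79: h=3, h2=2, probe 3,5 -> slot 5
373: h=3, h2=2, probe 3,5,0 -> slot 0
Table: [373, 410, -, 674, 408, 79, -]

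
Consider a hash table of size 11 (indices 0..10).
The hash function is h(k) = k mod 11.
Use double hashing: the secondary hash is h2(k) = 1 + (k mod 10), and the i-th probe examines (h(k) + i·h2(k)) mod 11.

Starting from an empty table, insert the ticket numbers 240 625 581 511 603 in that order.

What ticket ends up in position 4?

Insert 240: h=9, slot 9 empty => index 9.
Insert 625: h=9, h2=6, slot 9 occupied => index 4.
Insert 581: h=9, h2=2, slot 9 occupied => index 0.
Insert 511: h=5, slot 5 empty => index 5.
Insert 603: h=9, h2=4, slot 9 occupied => index 2.
Table: [581, ., 603, ., 625, 511, ., ., ., 240, .]

625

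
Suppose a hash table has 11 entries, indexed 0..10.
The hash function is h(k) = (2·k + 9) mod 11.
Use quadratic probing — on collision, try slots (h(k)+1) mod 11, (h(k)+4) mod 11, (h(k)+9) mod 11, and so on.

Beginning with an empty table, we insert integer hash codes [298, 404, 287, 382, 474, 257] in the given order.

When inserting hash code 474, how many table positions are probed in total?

Insert 298: h=0, slot 0 empty → index 0.
Insert 404: h=3, slot 3 empty → index 3.
Insert 287: h=0, slot 0 occupied → index 1.
Insert 382: h=3, slot 3 occupied → index 4.
Insert 474: h=0, slots 0,1,4 occupied → index 9.
Insert 257: h=6, slot 6 empty → index 6.
Table: [298, 287, —, 404, 382, —, 257, —, —, 474, —]

4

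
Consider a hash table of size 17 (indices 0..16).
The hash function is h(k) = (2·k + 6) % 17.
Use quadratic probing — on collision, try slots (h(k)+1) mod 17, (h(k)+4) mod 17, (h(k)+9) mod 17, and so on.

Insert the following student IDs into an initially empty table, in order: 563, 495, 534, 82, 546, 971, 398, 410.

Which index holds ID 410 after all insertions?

563 hashes to 10; slot 10 is free → place at 10.
495 hashes to 10; 10 taken → place at 11.
534 hashes to 3; slot 3 is free → place at 3.
82 hashes to 0; slot 0 is free → place at 0.
546 hashes to 10; 10,11 taken → place at 14.
971 hashes to 10; 10,11,14 taken → place at 2.
398 hashes to 3; 3 taken → place at 4.
410 hashes to 10; 10,11,14,2 taken → place at 9.
Table: [82, _, 971, 534, 398, _, _, _, _, 410, 563, 495, _, _, 546, _, _]

9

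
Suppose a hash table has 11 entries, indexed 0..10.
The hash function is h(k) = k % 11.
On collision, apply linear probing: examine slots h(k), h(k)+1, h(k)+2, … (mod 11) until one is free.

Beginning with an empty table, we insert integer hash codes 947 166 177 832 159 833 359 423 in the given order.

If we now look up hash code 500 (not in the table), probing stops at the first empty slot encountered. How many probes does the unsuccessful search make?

947: h=1 => slot 1
166: h=1, probe 1,2 => slot 2
177: h=1, probe 1,2,3 => slot 3
832: h=7 => slot 7
159: h=5 => slot 5
833: h=8 => slot 8
359: h=7, probe 7,8,9 => slot 9
423: h=5, probe 5,6 => slot 6
Table: [—, 947, 166, 177, —, 159, 423, 832, 833, 359, —]
Lookup 500: h=5, probe 5,6,7,8,9,10 → slot 10 empty, not found.

6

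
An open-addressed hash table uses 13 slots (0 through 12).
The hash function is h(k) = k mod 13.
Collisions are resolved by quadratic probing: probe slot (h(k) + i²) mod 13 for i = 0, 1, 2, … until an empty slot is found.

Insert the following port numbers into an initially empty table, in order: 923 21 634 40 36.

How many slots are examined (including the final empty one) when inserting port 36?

923 hashes to 0; slot 0 is free -> place at 0.
21 hashes to 8; slot 8 is free -> place at 8.
634 hashes to 10; slot 10 is free -> place at 10.
40 hashes to 1; slot 1 is free -> place at 1.
36 hashes to 10; 10 taken -> place at 11.
Table: [923, 40, ∅, ∅, ∅, ∅, ∅, ∅, 21, ∅, 634, 36, ∅]

2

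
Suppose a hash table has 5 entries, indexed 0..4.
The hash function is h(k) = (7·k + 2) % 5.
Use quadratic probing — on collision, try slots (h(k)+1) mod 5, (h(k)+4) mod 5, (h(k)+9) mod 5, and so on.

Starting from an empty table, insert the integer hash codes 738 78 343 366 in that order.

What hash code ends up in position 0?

738: h=3 → slot 3
78: h=3, probe 3,4 → slot 4
343: h=3, probe 3,4,2 → slot 2
366: h=4, probe 4,0 → slot 0
Table: [366, _, 343, 738, 78]

366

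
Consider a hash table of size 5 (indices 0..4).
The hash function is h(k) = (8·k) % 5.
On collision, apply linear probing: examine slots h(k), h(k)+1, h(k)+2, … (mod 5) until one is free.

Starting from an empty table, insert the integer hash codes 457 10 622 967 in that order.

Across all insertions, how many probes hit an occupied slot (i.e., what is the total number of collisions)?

3

Insert 457: h=1, slot 1 empty -> index 1.
Insert 10: h=0, slot 0 empty -> index 0.
Insert 622: h=1, slot 1 occupied -> index 2.
Insert 967: h=1, slots 1,2 occupied -> index 3.
Table: [10, 457, 622, 967, .]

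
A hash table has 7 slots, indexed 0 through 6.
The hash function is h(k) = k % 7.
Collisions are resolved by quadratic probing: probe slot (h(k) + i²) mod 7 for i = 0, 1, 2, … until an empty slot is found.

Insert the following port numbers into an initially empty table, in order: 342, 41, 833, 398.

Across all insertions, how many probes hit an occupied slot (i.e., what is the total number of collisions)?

342 hashes to 6; slot 6 is free -> place at 6.
41 hashes to 6; 6 taken -> place at 0.
833 hashes to 0; 0 taken -> place at 1.
398 hashes to 6; 6,0 taken -> place at 3.
Table: [41, 833, ., 398, ., ., 342]

4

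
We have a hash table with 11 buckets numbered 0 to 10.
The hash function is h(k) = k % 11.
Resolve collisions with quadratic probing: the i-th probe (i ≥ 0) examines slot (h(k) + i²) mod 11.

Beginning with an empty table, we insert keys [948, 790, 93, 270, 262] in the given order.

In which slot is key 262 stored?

10

Insert 948: h=2, slot 2 empty => index 2.
Insert 790: h=9, slot 9 empty => index 9.
Insert 93: h=5, slot 5 empty => index 5.
Insert 270: h=6, slot 6 empty => index 6.
Insert 262: h=9, slot 9 occupied => index 10.
Table: [—, —, 948, —, —, 93, 270, —, —, 790, 262]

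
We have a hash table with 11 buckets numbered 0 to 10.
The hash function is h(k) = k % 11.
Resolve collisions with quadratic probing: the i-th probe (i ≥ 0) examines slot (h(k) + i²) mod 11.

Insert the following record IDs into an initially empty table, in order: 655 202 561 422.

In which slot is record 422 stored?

655: h=6 → slot 6
202: h=4 → slot 4
561: h=0 → slot 0
422: h=4, probe 4,5 → slot 5
Table: [561, —, —, —, 202, 422, 655, —, —, —, —]

5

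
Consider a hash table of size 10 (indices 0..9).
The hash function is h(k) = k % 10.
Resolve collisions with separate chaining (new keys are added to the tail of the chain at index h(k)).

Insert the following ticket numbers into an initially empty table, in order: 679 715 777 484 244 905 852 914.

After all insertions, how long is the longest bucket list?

679 -> bucket 9
715 -> bucket 5
777 -> bucket 7
484 -> bucket 4
244 -> bucket 4 (collision)
905 -> bucket 5 (collision)
852 -> bucket 2
914 -> bucket 4 (collision)
Final buckets:
0: —
1: —
2: 852
3: —
4: 484 -> 244 -> 914
5: 715 -> 905
6: —
7: 777
8: —
9: 679

3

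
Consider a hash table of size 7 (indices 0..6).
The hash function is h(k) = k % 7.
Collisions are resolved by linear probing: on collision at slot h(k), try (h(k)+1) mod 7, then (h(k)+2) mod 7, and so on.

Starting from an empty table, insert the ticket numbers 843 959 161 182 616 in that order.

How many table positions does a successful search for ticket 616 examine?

Insert 843: h=3, slot 3 empty → index 3.
Insert 959: h=0, slot 0 empty → index 0.
Insert 161: h=0, slot 0 occupied → index 1.
Insert 182: h=0, slots 0,1 occupied → index 2.
Insert 616: h=0, slots 0,1,2,3 occupied → index 4.
Table: [959, 161, 182, 843, 616, _, _]
Lookup 616: h=0, probe 0,1,2,3,4 → found at 4.

5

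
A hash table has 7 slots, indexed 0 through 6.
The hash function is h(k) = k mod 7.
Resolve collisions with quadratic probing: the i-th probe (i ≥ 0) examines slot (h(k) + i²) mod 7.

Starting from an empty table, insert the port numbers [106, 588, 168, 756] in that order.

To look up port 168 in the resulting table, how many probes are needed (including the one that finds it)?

3

Insert 106: h=1, slot 1 empty → index 1.
Insert 588: h=0, slot 0 empty → index 0.
Insert 168: h=0, slots 0,1 occupied → index 4.
Insert 756: h=0, slots 0,1,4 occupied → index 2.
Table: [588, 106, 756, —, 168, —, —]
Lookup 168: h=0, probe 0,1,4 → found at 4.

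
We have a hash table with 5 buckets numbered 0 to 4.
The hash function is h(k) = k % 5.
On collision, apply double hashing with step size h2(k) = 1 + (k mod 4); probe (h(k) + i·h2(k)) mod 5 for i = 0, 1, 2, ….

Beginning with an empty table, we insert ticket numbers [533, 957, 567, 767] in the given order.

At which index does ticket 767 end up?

533 hashes to 3; slot 3 is free → place at 3.
957 hashes to 2; slot 2 is free → place at 2.
567 hashes to 2, h2=4; 2 taken → place at 1.
767 hashes to 2, h2=4; 2,1 taken → place at 0.
Table: [767, 567, 957, 533, —]

0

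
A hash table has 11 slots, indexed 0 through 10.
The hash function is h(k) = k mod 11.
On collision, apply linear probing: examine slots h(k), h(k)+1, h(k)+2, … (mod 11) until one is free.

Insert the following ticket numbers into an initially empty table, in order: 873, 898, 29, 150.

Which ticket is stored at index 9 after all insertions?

873: h=4 -> slot 4
898: h=7 -> slot 7
29: h=7, probe 7,8 -> slot 8
150: h=7, probe 7,8,9 -> slot 9
Table: [-, -, -, -, 873, -, -, 898, 29, 150, -]

150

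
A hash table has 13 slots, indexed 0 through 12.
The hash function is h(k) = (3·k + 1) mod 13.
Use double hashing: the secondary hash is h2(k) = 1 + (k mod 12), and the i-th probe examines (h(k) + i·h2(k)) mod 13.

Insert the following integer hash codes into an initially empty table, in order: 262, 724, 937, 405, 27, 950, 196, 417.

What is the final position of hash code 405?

1

Insert 262: h=7, slot 7 empty -> index 7.
Insert 724: h=2, slot 2 empty -> index 2.
Insert 937: h=4, slot 4 empty -> index 4.
Insert 405: h=7, h2=10, slots 7,4 occupied -> index 1.
Insert 27: h=4, h2=4, slot 4 occupied -> index 8.
Insert 950: h=4, h2=3, slots 4,7 occupied -> index 10.
Insert 196: h=4, h2=5, slot 4 occupied -> index 9.
Insert 417: h=4, h2=10, slots 4,1 occupied -> index 11.
Table: [∅, 405, 724, ∅, 937, ∅, ∅, 262, 27, 196, 950, 417, ∅]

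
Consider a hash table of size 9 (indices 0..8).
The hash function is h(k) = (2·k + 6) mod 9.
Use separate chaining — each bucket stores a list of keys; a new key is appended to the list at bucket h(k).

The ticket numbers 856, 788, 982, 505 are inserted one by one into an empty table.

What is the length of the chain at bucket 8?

856 → bucket 8
788 → bucket 7
982 → bucket 8 (collision)
505 → bucket 8 (collision)
Final buckets:
0: -
1: -
2: -
3: -
4: -
5: -
6: -
7: 788
8: 856 -> 982 -> 505

3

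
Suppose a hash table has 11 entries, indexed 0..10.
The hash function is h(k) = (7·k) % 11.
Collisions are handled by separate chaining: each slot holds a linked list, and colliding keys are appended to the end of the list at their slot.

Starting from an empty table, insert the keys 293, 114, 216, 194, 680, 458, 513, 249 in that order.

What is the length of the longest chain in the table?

Insert 293: h=5, bucket 5 empty → new chain.
Insert 114: h=6, bucket 6 empty → new chain.
Insert 216: h=5, bucket 5 nonempty → append to chain.
Insert 194: h=5, bucket 5 nonempty → append to chain.
Insert 680: h=8, bucket 8 empty → new chain.
Insert 458: h=5, bucket 5 nonempty → append to chain.
Insert 513: h=5, bucket 5 nonempty → append to chain.
Insert 249: h=5, bucket 5 nonempty → append to chain.
Final buckets:
0: ∅
1: ∅
2: ∅
3: ∅
4: ∅
5: 293 -> 216 -> 194 -> 458 -> 513 -> 249
6: 114
7: ∅
8: 680
9: ∅
10: ∅

6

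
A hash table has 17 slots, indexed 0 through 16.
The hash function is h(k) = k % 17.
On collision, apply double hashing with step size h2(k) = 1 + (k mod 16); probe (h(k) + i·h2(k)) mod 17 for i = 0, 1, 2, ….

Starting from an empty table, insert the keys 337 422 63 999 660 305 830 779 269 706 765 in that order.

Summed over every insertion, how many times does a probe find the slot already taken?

8

337: h=14 → slot 14
422: h=14, h2=7, probe 14,4 → slot 4
63: h=12 → slot 12
999: h=13 → slot 13
660: h=14, h2=5, probe 14,2 → slot 2
305: h=16 → slot 16
830: h=14, h2=15, probe 14,12,10 → slot 10
779: h=14, h2=12, probe 14,9 → slot 9
269: h=14, h2=14, probe 14,11 → slot 11
706: h=9, h2=3, probe 9,12,15 → slot 15
765: h=0 → slot 0
Table: [765, ∅, 660, ∅, 422, ∅, ∅, ∅, ∅, 779, 830, 269, 63, 999, 337, 706, 305]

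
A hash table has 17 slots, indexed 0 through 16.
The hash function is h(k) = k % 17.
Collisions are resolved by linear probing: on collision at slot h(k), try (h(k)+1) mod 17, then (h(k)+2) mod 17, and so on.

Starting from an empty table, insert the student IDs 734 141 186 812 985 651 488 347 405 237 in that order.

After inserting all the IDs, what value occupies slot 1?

734: h=3 → slot 3
141: h=5 → slot 5
186: h=16 → slot 16
812: h=13 → slot 13
985: h=16, probe 16,0 → slot 0
651: h=5, probe 5,6 → slot 6
488: h=12 → slot 12
347: h=7 → slot 7
405: h=14 → slot 14
237: h=16, probe 16,0,1 → slot 1
Table: [985, 237, _, 734, _, 141, 651, 347, _, _, _, _, 488, 812, 405, _, 186]

237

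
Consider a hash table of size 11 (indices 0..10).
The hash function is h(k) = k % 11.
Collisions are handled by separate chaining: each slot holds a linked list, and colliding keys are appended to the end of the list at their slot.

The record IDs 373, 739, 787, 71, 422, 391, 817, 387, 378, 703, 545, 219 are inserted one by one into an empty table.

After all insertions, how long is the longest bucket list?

3

Insert 373: h=10, bucket 10 empty → new chain.
Insert 739: h=2, bucket 2 empty → new chain.
Insert 787: h=6, bucket 6 empty → new chain.
Insert 71: h=5, bucket 5 empty → new chain.
Insert 422: h=4, bucket 4 empty → new chain.
Insert 391: h=6, bucket 6 nonempty → append to chain.
Insert 817: h=3, bucket 3 empty → new chain.
Insert 387: h=2, bucket 2 nonempty → append to chain.
Insert 378: h=4, bucket 4 nonempty → append to chain.
Insert 703: h=10, bucket 10 nonempty → append to chain.
Insert 545: h=6, bucket 6 nonempty → append to chain.
Insert 219: h=10, bucket 10 nonempty → append to chain.
Final buckets:
0: -
1: -
2: 739 -> 387
3: 817
4: 422 -> 378
5: 71
6: 787 -> 391 -> 545
7: -
8: -
9: -
10: 373 -> 703 -> 219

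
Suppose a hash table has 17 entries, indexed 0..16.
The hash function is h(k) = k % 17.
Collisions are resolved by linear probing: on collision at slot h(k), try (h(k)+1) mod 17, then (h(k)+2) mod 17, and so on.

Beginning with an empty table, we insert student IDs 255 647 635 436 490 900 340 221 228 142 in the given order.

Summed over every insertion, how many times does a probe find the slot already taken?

7

255: h=0 → slot 0
647: h=1 → slot 1
635: h=6 → slot 6
436: h=11 → slot 11
490: h=14 → slot 14
900: h=16 → slot 16
340: h=0, probe 0,1,2 → slot 2
221: h=0, probe 0,1,2,3 → slot 3
228: h=7 → slot 7
142: h=6, probe 6,7,8 → slot 8
Table: [255, 647, 340, 221, -, -, 635, 228, 142, -, -, 436, -, -, 490, -, 900]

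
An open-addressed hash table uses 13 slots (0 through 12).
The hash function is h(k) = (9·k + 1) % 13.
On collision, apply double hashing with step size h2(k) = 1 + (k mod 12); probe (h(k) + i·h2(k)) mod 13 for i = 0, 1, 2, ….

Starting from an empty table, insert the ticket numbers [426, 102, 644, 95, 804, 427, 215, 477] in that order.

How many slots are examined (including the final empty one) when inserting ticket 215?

5

426: h=0 => slot 0
102: h=9 => slot 9
644: h=12 => slot 12
95: h=11 => slot 11
804: h=9, h2=1, probe 9,10 => slot 10
427: h=9, h2=8, probe 9,4 => slot 4
215: h=12, h2=12, probe 12,11,10,9,8 => slot 8
477: h=4, h2=10, probe 4,1 => slot 1
Table: [426, 477, _, _, 427, _, _, _, 215, 102, 804, 95, 644]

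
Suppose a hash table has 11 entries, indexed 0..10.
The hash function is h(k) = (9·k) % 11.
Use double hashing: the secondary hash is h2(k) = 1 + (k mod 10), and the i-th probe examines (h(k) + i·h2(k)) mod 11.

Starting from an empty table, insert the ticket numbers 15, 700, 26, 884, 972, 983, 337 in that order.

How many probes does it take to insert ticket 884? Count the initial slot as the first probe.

Insert 15: h=3, slot 3 empty => index 3.
Insert 700: h=8, slot 8 empty => index 8.
Insert 26: h=3, h2=7, slot 3 occupied => index 10.
Insert 884: h=3, h2=5, slots 3,8 occupied => index 2.
Insert 972: h=3, h2=3, slot 3 occupied => index 6.
Insert 983: h=3, h2=4, slot 3 occupied => index 7.
Insert 337: h=8, h2=8, slot 8 occupied => index 5.
Table: [., ., 884, 15, ., 337, 972, 983, 700, ., 26]

3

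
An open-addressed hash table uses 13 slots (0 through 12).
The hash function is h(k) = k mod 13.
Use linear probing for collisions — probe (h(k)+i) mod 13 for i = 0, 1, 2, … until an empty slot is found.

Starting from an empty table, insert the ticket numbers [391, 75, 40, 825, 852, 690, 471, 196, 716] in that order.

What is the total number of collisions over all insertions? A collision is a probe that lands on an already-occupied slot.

15

Insert 391: h=1, slot 1 empty -> index 1.
Insert 75: h=10, slot 10 empty -> index 10.
Insert 40: h=1, slot 1 occupied -> index 2.
Insert 825: h=6, slot 6 empty -> index 6.
Insert 852: h=7, slot 7 empty -> index 7.
Insert 690: h=1, slots 1,2 occupied -> index 3.
Insert 471: h=3, slot 3 occupied -> index 4.
Insert 196: h=1, slots 1,2,3,4 occupied -> index 5.
Insert 716: h=1, slots 1,2,3,4,5,6,7 occupied -> index 8.
Table: [—, 391, 40, 690, 471, 196, 825, 852, 716, —, 75, —, —]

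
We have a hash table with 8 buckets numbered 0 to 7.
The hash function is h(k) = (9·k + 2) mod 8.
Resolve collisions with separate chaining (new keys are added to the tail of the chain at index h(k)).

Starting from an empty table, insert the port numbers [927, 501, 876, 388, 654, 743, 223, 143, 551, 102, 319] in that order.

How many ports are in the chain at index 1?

Insert 927: h=1, bucket 1 empty → new chain.
Insert 501: h=7, bucket 7 empty → new chain.
Insert 876: h=6, bucket 6 empty → new chain.
Insert 388: h=6, bucket 6 nonempty → append to chain.
Insert 654: h=0, bucket 0 empty → new chain.
Insert 743: h=1, bucket 1 nonempty → append to chain.
Insert 223: h=1, bucket 1 nonempty → append to chain.
Insert 143: h=1, bucket 1 nonempty → append to chain.
Insert 551: h=1, bucket 1 nonempty → append to chain.
Insert 102: h=0, bucket 0 nonempty → append to chain.
Insert 319: h=1, bucket 1 nonempty → append to chain.
Final buckets:
0: 654 -> 102
1: 927 -> 743 -> 223 -> 143 -> 551 -> 319
2: ∅
3: ∅
4: ∅
5: ∅
6: 876 -> 388
7: 501

6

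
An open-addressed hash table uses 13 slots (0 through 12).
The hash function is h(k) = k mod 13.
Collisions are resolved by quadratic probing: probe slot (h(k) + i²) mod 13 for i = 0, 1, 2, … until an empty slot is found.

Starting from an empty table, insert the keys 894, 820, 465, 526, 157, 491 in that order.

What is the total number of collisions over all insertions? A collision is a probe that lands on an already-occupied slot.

6

Insert 894: h=10, slot 10 empty -> index 10.
Insert 820: h=1, slot 1 empty -> index 1.
Insert 465: h=10, slot 10 occupied -> index 11.
Insert 526: h=6, slot 6 empty -> index 6.
Insert 157: h=1, slot 1 occupied -> index 2.
Insert 491: h=10, slots 10,11,1,6 occupied -> index 0.
Table: [491, 820, 157, _, _, _, 526, _, _, _, 894, 465, _]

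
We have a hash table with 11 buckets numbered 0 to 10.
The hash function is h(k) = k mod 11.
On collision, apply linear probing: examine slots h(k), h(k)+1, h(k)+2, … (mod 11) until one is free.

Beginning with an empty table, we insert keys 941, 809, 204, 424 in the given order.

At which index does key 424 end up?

9

Insert 941: h=6, slot 6 empty => index 6.
Insert 809: h=6, slot 6 occupied => index 7.
Insert 204: h=6, slots 6,7 occupied => index 8.
Insert 424: h=6, slots 6,7,8 occupied => index 9.
Table: [-, -, -, -, -, -, 941, 809, 204, 424, -]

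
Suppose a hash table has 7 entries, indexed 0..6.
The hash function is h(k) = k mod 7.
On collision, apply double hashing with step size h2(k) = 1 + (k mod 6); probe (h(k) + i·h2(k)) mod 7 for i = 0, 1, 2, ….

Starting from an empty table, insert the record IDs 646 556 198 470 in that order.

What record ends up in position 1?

470

Insert 646: h=2, slot 2 empty => index 2.
Insert 556: h=3, slot 3 empty => index 3.
Insert 198: h=2, h2=1, slots 2,3 occupied => index 4.
Insert 470: h=1, slot 1 empty => index 1.
Table: [—, 470, 646, 556, 198, —, —]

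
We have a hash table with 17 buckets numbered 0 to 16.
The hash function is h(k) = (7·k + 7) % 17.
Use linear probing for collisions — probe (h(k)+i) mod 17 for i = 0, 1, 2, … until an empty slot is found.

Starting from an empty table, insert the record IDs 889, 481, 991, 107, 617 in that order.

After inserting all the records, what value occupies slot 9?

Insert 889: h=8, slot 8 empty => index 8.
Insert 481: h=8, slot 8 occupied => index 9.
Insert 991: h=8, slots 8,9 occupied => index 10.
Insert 107: h=8, slots 8,9,10 occupied => index 11.
Insert 617: h=8, slots 8,9,10,11 occupied => index 12.
Table: [., ., ., ., ., ., ., ., 889, 481, 991, 107, 617, ., ., ., .]

481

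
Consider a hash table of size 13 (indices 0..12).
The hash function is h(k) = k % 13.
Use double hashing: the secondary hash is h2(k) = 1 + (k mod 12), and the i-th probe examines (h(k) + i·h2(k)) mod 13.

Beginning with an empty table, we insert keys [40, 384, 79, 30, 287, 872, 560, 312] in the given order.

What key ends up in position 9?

Insert 40: h=1, slot 1 empty => index 1.
Insert 384: h=7, slot 7 empty => index 7.
Insert 79: h=1, h2=8, slot 1 occupied => index 9.
Insert 30: h=4, slot 4 empty => index 4.
Insert 287: h=1, h2=12, slot 1 occupied => index 0.
Insert 872: h=1, h2=9, slot 1 occupied => index 10.
Insert 560: h=1, h2=9, slots 1,10 occupied => index 6.
Insert 312: h=0, h2=1, slots 0,1 occupied => index 2.
Table: [287, 40, 312, ., 30, ., 560, 384, ., 79, 872, ., .]

79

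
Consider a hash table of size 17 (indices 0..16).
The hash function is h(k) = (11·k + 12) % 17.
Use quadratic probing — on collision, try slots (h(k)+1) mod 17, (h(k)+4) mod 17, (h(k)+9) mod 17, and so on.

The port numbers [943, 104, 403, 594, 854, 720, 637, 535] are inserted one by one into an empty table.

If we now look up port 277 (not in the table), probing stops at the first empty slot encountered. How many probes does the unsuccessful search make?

3

943 hashes to 15; slot 15 is free => place at 15.
104 hashes to 0; slot 0 is free => place at 0.
403 hashes to 8; slot 8 is free => place at 8.
594 hashes to 1; slot 1 is free => place at 1.
854 hashes to 5; slot 5 is free => place at 5.
720 hashes to 10; slot 10 is free => place at 10.
637 hashes to 15; 15 taken => place at 16.
535 hashes to 15; 15,16 taken => place at 2.
Table: [104, 594, 535, _, _, 854, _, _, 403, _, 720, _, _, _, _, 943, 637]
Lookup 277: h=16, probe 16,0,3 → slot 3 empty, not found.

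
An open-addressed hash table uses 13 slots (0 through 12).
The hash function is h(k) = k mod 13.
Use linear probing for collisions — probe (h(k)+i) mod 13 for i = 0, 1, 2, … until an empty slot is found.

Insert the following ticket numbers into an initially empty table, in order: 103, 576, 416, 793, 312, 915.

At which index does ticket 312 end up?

2

103 hashes to 12; slot 12 is free -> place at 12.
576 hashes to 4; slot 4 is free -> place at 4.
416 hashes to 0; slot 0 is free -> place at 0.
793 hashes to 0; 0 taken -> place at 1.
312 hashes to 0; 0,1 taken -> place at 2.
915 hashes to 5; slot 5 is free -> place at 5.
Table: [416, 793, 312, ∅, 576, 915, ∅, ∅, ∅, ∅, ∅, ∅, 103]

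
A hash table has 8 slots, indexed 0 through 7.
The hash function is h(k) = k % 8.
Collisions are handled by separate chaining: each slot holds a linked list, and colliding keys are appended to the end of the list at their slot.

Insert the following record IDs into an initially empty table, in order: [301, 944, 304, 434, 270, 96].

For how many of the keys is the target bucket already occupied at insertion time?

Insert 301: h=5, bucket 5 empty -> new chain.
Insert 944: h=0, bucket 0 empty -> new chain.
Insert 304: h=0, bucket 0 nonempty -> append to chain.
Insert 434: h=2, bucket 2 empty -> new chain.
Insert 270: h=6, bucket 6 empty -> new chain.
Insert 96: h=0, bucket 0 nonempty -> append to chain.
Final buckets:
0: 944 -> 304 -> 96
1: .
2: 434
3: .
4: .
5: 301
6: 270
7: .

2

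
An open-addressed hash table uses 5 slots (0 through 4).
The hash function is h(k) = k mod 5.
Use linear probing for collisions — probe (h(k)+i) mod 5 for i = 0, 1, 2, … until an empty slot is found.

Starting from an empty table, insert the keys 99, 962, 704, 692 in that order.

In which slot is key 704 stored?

0

99 hashes to 4; slot 4 is free → place at 4.
962 hashes to 2; slot 2 is free → place at 2.
704 hashes to 4; 4 taken → place at 0.
692 hashes to 2; 2 taken → place at 3.
Table: [704, ∅, 962, 692, 99]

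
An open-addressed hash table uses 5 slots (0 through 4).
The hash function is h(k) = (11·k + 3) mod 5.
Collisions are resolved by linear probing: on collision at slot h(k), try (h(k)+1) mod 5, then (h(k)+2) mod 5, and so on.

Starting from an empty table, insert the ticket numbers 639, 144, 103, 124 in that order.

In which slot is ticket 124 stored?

4

639 hashes to 2; slot 2 is free → place at 2.
144 hashes to 2; 2 taken → place at 3.
103 hashes to 1; slot 1 is free → place at 1.
124 hashes to 2; 2,3 taken → place at 4.
Table: [∅, 103, 639, 144, 124]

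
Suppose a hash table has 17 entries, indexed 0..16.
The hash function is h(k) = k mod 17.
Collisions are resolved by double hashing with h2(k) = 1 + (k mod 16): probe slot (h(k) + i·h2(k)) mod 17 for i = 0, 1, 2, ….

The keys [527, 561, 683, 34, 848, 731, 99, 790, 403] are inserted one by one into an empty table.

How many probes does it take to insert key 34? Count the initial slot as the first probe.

527: h=0 => slot 0
561: h=0, h2=2, probe 0,2 => slot 2
683: h=3 => slot 3
34: h=0, h2=3, probe 0,3,6 => slot 6
848: h=15 => slot 15
731: h=0, h2=12, probe 0,12 => slot 12
99: h=14 => slot 14
790: h=8 => slot 8
403: h=12, h2=4, probe 12,16 => slot 16
Table: [527, ., 561, 683, ., ., 34, ., 790, ., ., ., 731, ., 99, 848, 403]

3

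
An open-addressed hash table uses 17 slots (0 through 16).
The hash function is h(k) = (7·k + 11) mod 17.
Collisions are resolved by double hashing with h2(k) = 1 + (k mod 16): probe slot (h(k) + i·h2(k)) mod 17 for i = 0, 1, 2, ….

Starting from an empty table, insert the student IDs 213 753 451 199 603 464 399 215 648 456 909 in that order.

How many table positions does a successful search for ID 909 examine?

5

213 hashes to 6; slot 6 is free -> place at 6.
753 hashes to 12; slot 12 is free -> place at 12.
451 hashes to 6, h2=4; 6 taken -> place at 10.
199 hashes to 10, h2=8; 10 taken -> place at 1.
603 hashes to 16; slot 16 is free -> place at 16.
464 hashes to 12, h2=1; 12 taken -> place at 13.
399 hashes to 16, h2=16; 16 taken -> place at 15.
215 hashes to 3; slot 3 is free -> place at 3.
648 hashes to 8; slot 8 is free -> place at 8.
456 hashes to 7; slot 7 is free -> place at 7.
909 hashes to 16, h2=14; 16,13,10,7 taken -> place at 4.
Table: [∅, 199, ∅, 215, 909, ∅, 213, 456, 648, ∅, 451, ∅, 753, 464, ∅, 399, 603]
Lookup 909: h=16, h2=14, probe 16,13,10,7,4 → found at 4.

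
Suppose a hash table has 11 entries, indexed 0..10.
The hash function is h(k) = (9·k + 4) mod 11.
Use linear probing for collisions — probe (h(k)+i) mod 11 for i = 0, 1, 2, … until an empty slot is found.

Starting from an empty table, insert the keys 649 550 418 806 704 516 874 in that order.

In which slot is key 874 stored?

649: h=4 → slot 4
550: h=4, probe 4,5 → slot 5
418: h=4, probe 4,5,6 → slot 6
806: h=9 → slot 9
704: h=4, probe 4,5,6,7 → slot 7
516: h=6, probe 6,7,8 → slot 8
874: h=5, probe 5,6,7,8,9,10 → slot 10
Table: [—, —, —, —, 649, 550, 418, 704, 516, 806, 874]

10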